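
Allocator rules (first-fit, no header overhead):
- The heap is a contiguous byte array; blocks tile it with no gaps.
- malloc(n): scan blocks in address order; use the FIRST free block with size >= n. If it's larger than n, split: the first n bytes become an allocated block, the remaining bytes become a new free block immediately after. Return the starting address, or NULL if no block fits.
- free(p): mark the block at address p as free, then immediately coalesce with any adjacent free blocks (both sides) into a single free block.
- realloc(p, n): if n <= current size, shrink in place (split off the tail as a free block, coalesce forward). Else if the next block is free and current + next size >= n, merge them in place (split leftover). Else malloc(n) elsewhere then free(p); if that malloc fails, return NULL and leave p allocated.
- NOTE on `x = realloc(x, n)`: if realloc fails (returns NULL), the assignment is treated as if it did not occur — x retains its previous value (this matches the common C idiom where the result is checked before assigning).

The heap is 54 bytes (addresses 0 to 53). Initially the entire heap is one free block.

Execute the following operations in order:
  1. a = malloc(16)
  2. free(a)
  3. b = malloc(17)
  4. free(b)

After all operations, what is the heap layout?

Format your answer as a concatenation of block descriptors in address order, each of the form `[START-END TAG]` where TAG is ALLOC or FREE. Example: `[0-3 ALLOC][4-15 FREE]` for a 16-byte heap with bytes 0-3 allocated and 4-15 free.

Answer: [0-53 FREE]

Derivation:
Op 1: a = malloc(16) -> a = 0; heap: [0-15 ALLOC][16-53 FREE]
Op 2: free(a) -> (freed a); heap: [0-53 FREE]
Op 3: b = malloc(17) -> b = 0; heap: [0-16 ALLOC][17-53 FREE]
Op 4: free(b) -> (freed b); heap: [0-53 FREE]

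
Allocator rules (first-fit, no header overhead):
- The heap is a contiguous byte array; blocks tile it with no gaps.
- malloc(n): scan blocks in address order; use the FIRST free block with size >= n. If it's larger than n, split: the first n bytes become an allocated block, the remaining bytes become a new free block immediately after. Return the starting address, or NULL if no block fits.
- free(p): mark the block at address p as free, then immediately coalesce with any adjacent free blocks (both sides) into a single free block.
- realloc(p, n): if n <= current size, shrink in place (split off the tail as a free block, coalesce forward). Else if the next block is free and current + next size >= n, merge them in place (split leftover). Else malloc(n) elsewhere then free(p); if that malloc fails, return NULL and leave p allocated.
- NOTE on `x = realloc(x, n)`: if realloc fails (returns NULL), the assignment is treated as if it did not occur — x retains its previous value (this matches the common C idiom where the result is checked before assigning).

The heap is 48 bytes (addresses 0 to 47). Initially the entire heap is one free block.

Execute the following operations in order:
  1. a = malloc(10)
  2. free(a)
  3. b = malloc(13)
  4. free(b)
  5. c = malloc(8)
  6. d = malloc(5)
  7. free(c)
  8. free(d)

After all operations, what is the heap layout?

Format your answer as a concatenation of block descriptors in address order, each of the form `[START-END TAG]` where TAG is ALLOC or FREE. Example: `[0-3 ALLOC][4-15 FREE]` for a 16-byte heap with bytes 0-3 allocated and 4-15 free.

Op 1: a = malloc(10) -> a = 0; heap: [0-9 ALLOC][10-47 FREE]
Op 2: free(a) -> (freed a); heap: [0-47 FREE]
Op 3: b = malloc(13) -> b = 0; heap: [0-12 ALLOC][13-47 FREE]
Op 4: free(b) -> (freed b); heap: [0-47 FREE]
Op 5: c = malloc(8) -> c = 0; heap: [0-7 ALLOC][8-47 FREE]
Op 6: d = malloc(5) -> d = 8; heap: [0-7 ALLOC][8-12 ALLOC][13-47 FREE]
Op 7: free(c) -> (freed c); heap: [0-7 FREE][8-12 ALLOC][13-47 FREE]
Op 8: free(d) -> (freed d); heap: [0-47 FREE]

Answer: [0-47 FREE]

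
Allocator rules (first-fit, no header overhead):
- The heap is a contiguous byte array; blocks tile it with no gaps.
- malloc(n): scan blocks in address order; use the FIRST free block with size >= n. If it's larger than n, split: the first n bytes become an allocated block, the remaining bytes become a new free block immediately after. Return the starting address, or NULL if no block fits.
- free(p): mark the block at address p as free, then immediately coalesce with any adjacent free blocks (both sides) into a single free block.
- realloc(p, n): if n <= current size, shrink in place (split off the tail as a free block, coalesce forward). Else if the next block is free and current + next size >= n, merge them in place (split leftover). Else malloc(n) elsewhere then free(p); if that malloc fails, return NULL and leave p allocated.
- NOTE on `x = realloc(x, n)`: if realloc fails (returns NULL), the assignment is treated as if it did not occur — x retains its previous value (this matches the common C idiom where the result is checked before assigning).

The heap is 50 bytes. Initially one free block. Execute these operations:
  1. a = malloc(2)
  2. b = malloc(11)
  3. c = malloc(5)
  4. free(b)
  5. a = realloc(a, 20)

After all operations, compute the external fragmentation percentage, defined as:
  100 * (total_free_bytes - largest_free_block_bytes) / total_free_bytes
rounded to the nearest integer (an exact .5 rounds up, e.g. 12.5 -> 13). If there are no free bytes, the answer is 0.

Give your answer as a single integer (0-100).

Answer: 48

Derivation:
Op 1: a = malloc(2) -> a = 0; heap: [0-1 ALLOC][2-49 FREE]
Op 2: b = malloc(11) -> b = 2; heap: [0-1 ALLOC][2-12 ALLOC][13-49 FREE]
Op 3: c = malloc(5) -> c = 13; heap: [0-1 ALLOC][2-12 ALLOC][13-17 ALLOC][18-49 FREE]
Op 4: free(b) -> (freed b); heap: [0-1 ALLOC][2-12 FREE][13-17 ALLOC][18-49 FREE]
Op 5: a = realloc(a, 20) -> a = 18; heap: [0-12 FREE][13-17 ALLOC][18-37 ALLOC][38-49 FREE]
Free blocks: [13 12] total_free=25 largest=13 -> 100*(25-13)/25 = 1200/25 = 48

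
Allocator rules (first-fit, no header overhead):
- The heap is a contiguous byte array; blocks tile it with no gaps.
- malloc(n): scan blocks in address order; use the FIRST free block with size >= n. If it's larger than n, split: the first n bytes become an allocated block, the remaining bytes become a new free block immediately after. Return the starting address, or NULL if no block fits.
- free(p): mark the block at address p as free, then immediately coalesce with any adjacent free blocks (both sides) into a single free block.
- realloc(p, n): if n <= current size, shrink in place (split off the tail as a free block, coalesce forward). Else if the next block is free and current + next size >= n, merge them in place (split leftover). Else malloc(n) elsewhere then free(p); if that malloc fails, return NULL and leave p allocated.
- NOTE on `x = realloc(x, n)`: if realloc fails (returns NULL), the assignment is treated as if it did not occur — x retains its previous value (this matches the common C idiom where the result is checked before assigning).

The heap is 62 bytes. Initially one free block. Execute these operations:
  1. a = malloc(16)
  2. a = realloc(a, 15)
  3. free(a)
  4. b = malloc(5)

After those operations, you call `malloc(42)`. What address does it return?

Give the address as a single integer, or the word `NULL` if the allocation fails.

Op 1: a = malloc(16) -> a = 0; heap: [0-15 ALLOC][16-61 FREE]
Op 2: a = realloc(a, 15) -> a = 0; heap: [0-14 ALLOC][15-61 FREE]
Op 3: free(a) -> (freed a); heap: [0-61 FREE]
Op 4: b = malloc(5) -> b = 0; heap: [0-4 ALLOC][5-61 FREE]
malloc(42): first-fit scan over [0-4 ALLOC][5-61 FREE] -> 5

Answer: 5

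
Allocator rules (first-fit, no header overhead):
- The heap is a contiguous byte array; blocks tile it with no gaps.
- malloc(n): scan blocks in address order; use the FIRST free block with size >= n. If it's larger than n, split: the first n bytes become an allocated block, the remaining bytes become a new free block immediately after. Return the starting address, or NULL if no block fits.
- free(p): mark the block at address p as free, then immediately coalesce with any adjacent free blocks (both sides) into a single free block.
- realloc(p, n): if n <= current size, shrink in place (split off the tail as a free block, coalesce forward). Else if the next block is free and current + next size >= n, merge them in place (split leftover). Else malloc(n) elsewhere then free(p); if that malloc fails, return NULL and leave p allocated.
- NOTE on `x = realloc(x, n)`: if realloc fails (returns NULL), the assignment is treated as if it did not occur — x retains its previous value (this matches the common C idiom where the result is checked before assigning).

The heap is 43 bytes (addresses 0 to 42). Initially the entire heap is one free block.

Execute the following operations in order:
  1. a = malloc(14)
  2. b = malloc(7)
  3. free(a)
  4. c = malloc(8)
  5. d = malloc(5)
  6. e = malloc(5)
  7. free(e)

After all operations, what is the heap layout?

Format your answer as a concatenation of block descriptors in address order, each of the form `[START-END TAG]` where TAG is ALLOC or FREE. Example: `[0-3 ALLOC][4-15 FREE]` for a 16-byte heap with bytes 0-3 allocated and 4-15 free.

Op 1: a = malloc(14) -> a = 0; heap: [0-13 ALLOC][14-42 FREE]
Op 2: b = malloc(7) -> b = 14; heap: [0-13 ALLOC][14-20 ALLOC][21-42 FREE]
Op 3: free(a) -> (freed a); heap: [0-13 FREE][14-20 ALLOC][21-42 FREE]
Op 4: c = malloc(8) -> c = 0; heap: [0-7 ALLOC][8-13 FREE][14-20 ALLOC][21-42 FREE]
Op 5: d = malloc(5) -> d = 8; heap: [0-7 ALLOC][8-12 ALLOC][13-13 FREE][14-20 ALLOC][21-42 FREE]
Op 6: e = malloc(5) -> e = 21; heap: [0-7 ALLOC][8-12 ALLOC][13-13 FREE][14-20 ALLOC][21-25 ALLOC][26-42 FREE]
Op 7: free(e) -> (freed e); heap: [0-7 ALLOC][8-12 ALLOC][13-13 FREE][14-20 ALLOC][21-42 FREE]

Answer: [0-7 ALLOC][8-12 ALLOC][13-13 FREE][14-20 ALLOC][21-42 FREE]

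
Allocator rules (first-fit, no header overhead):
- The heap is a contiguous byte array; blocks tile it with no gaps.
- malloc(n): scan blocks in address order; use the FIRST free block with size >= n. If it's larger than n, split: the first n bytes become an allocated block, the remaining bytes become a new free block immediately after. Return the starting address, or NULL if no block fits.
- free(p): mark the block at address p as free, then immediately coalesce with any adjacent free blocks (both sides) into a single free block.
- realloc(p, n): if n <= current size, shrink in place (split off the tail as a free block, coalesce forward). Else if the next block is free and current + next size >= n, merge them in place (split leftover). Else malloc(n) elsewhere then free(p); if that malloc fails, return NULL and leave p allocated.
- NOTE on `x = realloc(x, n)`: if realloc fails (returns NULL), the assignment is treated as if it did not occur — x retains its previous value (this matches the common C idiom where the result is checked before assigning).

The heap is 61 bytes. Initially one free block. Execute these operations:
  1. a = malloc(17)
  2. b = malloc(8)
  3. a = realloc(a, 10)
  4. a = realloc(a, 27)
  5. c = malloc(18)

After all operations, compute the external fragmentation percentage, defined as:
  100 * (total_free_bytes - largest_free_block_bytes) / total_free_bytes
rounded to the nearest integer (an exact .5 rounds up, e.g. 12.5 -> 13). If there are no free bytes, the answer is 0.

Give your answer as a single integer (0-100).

Op 1: a = malloc(17) -> a = 0; heap: [0-16 ALLOC][17-60 FREE]
Op 2: b = malloc(8) -> b = 17; heap: [0-16 ALLOC][17-24 ALLOC][25-60 FREE]
Op 3: a = realloc(a, 10) -> a = 0; heap: [0-9 ALLOC][10-16 FREE][17-24 ALLOC][25-60 FREE]
Op 4: a = realloc(a, 27) -> a = 25; heap: [0-16 FREE][17-24 ALLOC][25-51 ALLOC][52-60 FREE]
Op 5: c = malloc(18) -> c = NULL; heap: [0-16 FREE][17-24 ALLOC][25-51 ALLOC][52-60 FREE]
Free blocks: [17 9] total_free=26 largest=17 -> 100*(26-17)/26 = 900/26 ≈ 34.615 -> rounds to 35

Answer: 35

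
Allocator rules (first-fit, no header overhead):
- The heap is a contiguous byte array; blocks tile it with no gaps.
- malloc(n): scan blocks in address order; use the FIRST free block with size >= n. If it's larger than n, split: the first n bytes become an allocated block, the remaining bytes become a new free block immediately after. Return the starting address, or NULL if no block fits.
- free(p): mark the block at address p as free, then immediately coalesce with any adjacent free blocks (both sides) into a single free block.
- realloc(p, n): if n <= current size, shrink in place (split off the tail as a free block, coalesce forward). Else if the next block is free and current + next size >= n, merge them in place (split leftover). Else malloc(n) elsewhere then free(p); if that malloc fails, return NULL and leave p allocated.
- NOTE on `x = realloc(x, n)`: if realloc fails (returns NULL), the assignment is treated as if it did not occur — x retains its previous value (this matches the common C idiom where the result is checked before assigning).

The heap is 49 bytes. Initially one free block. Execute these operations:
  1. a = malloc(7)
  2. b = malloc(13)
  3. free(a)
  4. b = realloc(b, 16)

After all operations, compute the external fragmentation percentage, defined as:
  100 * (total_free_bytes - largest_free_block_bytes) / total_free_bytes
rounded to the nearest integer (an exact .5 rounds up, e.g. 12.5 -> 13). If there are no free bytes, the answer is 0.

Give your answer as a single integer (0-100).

Answer: 21

Derivation:
Op 1: a = malloc(7) -> a = 0; heap: [0-6 ALLOC][7-48 FREE]
Op 2: b = malloc(13) -> b = 7; heap: [0-6 ALLOC][7-19 ALLOC][20-48 FREE]
Op 3: free(a) -> (freed a); heap: [0-6 FREE][7-19 ALLOC][20-48 FREE]
Op 4: b = realloc(b, 16) -> b = 7; heap: [0-6 FREE][7-22 ALLOC][23-48 FREE]
Free blocks: [7 26] total_free=33 largest=26 -> 100*(33-26)/33 = 700/33 ≈ 21.212 -> rounds to 21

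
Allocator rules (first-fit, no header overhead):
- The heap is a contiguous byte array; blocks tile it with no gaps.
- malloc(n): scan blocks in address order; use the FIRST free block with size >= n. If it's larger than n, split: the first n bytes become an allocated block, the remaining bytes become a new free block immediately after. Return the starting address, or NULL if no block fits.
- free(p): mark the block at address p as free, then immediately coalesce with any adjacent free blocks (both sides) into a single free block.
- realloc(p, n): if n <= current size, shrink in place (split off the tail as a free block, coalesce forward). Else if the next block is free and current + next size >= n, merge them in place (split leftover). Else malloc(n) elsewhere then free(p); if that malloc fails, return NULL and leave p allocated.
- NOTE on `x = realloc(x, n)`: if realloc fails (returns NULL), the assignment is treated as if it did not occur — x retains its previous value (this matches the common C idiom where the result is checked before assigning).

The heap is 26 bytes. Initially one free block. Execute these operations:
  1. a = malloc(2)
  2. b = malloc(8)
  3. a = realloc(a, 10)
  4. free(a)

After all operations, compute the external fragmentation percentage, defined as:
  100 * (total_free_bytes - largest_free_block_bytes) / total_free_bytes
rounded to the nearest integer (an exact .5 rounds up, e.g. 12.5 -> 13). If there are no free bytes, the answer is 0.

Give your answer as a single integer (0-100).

Op 1: a = malloc(2) -> a = 0; heap: [0-1 ALLOC][2-25 FREE]
Op 2: b = malloc(8) -> b = 2; heap: [0-1 ALLOC][2-9 ALLOC][10-25 FREE]
Op 3: a = realloc(a, 10) -> a = 10; heap: [0-1 FREE][2-9 ALLOC][10-19 ALLOC][20-25 FREE]
Op 4: free(a) -> (freed a); heap: [0-1 FREE][2-9 ALLOC][10-25 FREE]
Free blocks: [2 16] total_free=18 largest=16 -> 100*(18-16)/18 = 200/18 ≈ 11.111 -> rounds to 11

Answer: 11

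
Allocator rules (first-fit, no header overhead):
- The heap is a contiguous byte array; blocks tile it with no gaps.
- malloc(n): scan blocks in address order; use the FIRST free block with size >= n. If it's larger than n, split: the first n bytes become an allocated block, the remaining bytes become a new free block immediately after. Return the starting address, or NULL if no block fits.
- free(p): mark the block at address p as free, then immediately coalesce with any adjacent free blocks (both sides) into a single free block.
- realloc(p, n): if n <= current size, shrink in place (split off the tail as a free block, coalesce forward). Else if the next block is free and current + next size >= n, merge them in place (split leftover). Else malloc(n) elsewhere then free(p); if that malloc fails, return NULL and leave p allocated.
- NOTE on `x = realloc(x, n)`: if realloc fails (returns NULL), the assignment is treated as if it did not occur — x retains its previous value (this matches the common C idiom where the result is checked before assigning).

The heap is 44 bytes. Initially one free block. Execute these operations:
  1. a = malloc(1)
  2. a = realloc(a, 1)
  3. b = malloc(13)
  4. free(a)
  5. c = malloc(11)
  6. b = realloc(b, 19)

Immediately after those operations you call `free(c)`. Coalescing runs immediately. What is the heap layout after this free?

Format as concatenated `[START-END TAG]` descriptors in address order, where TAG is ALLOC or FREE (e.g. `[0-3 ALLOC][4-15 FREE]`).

Op 1: a = malloc(1) -> a = 0; heap: [0-0 ALLOC][1-43 FREE]
Op 2: a = realloc(a, 1) -> a = 0; heap: [0-0 ALLOC][1-43 FREE]
Op 3: b = malloc(13) -> b = 1; heap: [0-0 ALLOC][1-13 ALLOC][14-43 FREE]
Op 4: free(a) -> (freed a); heap: [0-0 FREE][1-13 ALLOC][14-43 FREE]
Op 5: c = malloc(11) -> c = 14; heap: [0-0 FREE][1-13 ALLOC][14-24 ALLOC][25-43 FREE]
Op 6: b = realloc(b, 19) -> b = 25; heap: [0-13 FREE][14-24 ALLOC][25-43 ALLOC]
free(c): c = 14 -> block [14-24 ALLOC]; mark free, coalesce with adjacent free neighbors -> [0-24 FREE][25-43 ALLOC]

Answer: [0-24 FREE][25-43 ALLOC]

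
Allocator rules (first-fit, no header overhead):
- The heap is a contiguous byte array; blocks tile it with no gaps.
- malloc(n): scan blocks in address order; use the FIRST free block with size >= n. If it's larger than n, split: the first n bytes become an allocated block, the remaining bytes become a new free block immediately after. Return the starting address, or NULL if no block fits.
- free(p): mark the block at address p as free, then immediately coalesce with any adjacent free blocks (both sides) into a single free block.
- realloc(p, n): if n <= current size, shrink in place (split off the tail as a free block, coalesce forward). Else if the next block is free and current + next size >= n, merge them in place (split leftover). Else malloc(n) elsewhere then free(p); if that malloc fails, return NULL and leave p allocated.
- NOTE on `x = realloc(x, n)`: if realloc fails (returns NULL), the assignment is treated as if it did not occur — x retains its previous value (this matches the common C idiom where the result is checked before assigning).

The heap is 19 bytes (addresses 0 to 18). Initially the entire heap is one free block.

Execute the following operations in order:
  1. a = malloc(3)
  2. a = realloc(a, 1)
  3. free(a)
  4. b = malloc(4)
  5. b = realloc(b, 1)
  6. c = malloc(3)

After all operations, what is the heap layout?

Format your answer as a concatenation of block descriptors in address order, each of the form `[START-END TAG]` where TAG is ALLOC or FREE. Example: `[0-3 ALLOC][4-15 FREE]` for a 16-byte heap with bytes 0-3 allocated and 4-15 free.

Answer: [0-0 ALLOC][1-3 ALLOC][4-18 FREE]

Derivation:
Op 1: a = malloc(3) -> a = 0; heap: [0-2 ALLOC][3-18 FREE]
Op 2: a = realloc(a, 1) -> a = 0; heap: [0-0 ALLOC][1-18 FREE]
Op 3: free(a) -> (freed a); heap: [0-18 FREE]
Op 4: b = malloc(4) -> b = 0; heap: [0-3 ALLOC][4-18 FREE]
Op 5: b = realloc(b, 1) -> b = 0; heap: [0-0 ALLOC][1-18 FREE]
Op 6: c = malloc(3) -> c = 1; heap: [0-0 ALLOC][1-3 ALLOC][4-18 FREE]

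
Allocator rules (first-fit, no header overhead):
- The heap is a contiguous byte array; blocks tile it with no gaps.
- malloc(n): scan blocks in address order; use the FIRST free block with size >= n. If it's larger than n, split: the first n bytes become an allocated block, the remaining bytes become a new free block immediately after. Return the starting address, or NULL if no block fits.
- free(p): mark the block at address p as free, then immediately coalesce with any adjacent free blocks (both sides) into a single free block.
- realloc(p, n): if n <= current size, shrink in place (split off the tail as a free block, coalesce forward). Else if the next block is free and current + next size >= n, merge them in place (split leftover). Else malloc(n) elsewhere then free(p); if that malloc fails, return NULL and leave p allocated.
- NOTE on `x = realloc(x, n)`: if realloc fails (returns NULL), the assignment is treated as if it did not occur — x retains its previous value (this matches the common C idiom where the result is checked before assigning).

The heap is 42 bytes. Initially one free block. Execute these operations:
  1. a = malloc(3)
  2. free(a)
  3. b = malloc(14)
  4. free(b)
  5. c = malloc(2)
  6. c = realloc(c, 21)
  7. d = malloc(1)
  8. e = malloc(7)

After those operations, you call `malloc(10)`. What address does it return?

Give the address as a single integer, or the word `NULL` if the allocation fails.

Op 1: a = malloc(3) -> a = 0; heap: [0-2 ALLOC][3-41 FREE]
Op 2: free(a) -> (freed a); heap: [0-41 FREE]
Op 3: b = malloc(14) -> b = 0; heap: [0-13 ALLOC][14-41 FREE]
Op 4: free(b) -> (freed b); heap: [0-41 FREE]
Op 5: c = malloc(2) -> c = 0; heap: [0-1 ALLOC][2-41 FREE]
Op 6: c = realloc(c, 21) -> c = 0; heap: [0-20 ALLOC][21-41 FREE]
Op 7: d = malloc(1) -> d = 21; heap: [0-20 ALLOC][21-21 ALLOC][22-41 FREE]
Op 8: e = malloc(7) -> e = 22; heap: [0-20 ALLOC][21-21 ALLOC][22-28 ALLOC][29-41 FREE]
malloc(10): first-fit scan over [0-20 ALLOC][21-21 ALLOC][22-28 ALLOC][29-41 FREE] -> 29

Answer: 29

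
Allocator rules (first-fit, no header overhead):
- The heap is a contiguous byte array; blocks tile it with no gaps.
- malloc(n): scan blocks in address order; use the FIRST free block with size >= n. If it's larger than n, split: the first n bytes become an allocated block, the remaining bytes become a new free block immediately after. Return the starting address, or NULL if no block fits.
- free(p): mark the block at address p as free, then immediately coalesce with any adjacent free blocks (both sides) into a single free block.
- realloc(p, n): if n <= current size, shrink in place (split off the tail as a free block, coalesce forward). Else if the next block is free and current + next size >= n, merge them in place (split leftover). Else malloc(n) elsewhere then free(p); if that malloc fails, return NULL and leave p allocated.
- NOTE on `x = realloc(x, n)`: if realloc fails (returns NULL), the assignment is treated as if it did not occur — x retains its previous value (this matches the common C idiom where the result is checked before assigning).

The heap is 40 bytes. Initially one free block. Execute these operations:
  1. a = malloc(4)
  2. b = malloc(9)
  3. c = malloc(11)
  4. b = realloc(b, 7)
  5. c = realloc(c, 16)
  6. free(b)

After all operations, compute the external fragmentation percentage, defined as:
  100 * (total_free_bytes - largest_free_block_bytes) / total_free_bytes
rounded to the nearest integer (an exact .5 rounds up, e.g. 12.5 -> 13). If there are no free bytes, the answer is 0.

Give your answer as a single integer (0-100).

Answer: 45

Derivation:
Op 1: a = malloc(4) -> a = 0; heap: [0-3 ALLOC][4-39 FREE]
Op 2: b = malloc(9) -> b = 4; heap: [0-3 ALLOC][4-12 ALLOC][13-39 FREE]
Op 3: c = malloc(11) -> c = 13; heap: [0-3 ALLOC][4-12 ALLOC][13-23 ALLOC][24-39 FREE]
Op 4: b = realloc(b, 7) -> b = 4; heap: [0-3 ALLOC][4-10 ALLOC][11-12 FREE][13-23 ALLOC][24-39 FREE]
Op 5: c = realloc(c, 16) -> c = 13; heap: [0-3 ALLOC][4-10 ALLOC][11-12 FREE][13-28 ALLOC][29-39 FREE]
Op 6: free(b) -> (freed b); heap: [0-3 ALLOC][4-12 FREE][13-28 ALLOC][29-39 FREE]
Free blocks: [9 11] total_free=20 largest=11 -> 100*(20-11)/20 = 900/20 = 45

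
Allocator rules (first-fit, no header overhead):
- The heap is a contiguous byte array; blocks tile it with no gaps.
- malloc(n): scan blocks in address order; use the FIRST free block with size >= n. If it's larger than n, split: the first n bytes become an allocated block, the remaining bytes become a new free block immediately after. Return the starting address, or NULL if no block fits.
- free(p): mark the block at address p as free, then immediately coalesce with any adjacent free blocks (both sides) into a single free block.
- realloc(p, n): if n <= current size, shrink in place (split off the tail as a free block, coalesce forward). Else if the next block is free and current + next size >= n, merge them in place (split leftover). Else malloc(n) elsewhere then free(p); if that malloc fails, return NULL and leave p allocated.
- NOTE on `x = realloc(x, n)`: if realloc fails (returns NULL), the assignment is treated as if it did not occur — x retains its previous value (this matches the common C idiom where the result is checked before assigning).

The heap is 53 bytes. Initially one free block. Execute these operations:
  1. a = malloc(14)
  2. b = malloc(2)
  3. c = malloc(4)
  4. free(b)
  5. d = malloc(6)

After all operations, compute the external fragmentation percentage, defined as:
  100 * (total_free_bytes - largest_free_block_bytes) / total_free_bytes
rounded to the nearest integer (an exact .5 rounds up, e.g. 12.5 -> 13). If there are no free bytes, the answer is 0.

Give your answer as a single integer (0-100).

Op 1: a = malloc(14) -> a = 0; heap: [0-13 ALLOC][14-52 FREE]
Op 2: b = malloc(2) -> b = 14; heap: [0-13 ALLOC][14-15 ALLOC][16-52 FREE]
Op 3: c = malloc(4) -> c = 16; heap: [0-13 ALLOC][14-15 ALLOC][16-19 ALLOC][20-52 FREE]
Op 4: free(b) -> (freed b); heap: [0-13 ALLOC][14-15 FREE][16-19 ALLOC][20-52 FREE]
Op 5: d = malloc(6) -> d = 20; heap: [0-13 ALLOC][14-15 FREE][16-19 ALLOC][20-25 ALLOC][26-52 FREE]
Free blocks: [2 27] total_free=29 largest=27 -> 100*(29-27)/29 = 200/29 ≈ 6.897 -> rounds to 7

Answer: 7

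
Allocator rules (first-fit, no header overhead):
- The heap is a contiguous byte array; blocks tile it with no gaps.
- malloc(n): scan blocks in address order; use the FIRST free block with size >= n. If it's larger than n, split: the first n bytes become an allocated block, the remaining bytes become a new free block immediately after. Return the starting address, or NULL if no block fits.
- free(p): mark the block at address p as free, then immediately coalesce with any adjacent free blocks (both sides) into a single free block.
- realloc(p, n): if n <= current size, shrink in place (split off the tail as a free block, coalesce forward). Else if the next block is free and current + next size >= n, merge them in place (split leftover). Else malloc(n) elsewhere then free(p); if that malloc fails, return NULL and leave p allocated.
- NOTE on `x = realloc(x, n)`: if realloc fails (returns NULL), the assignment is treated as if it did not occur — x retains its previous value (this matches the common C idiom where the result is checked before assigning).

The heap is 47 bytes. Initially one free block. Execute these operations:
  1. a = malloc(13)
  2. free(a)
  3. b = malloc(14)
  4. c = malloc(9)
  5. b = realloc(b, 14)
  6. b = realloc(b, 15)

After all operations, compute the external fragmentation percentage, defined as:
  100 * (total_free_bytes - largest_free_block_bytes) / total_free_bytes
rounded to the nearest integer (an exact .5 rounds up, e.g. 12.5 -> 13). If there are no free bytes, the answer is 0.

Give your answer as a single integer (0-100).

Answer: 39

Derivation:
Op 1: a = malloc(13) -> a = 0; heap: [0-12 ALLOC][13-46 FREE]
Op 2: free(a) -> (freed a); heap: [0-46 FREE]
Op 3: b = malloc(14) -> b = 0; heap: [0-13 ALLOC][14-46 FREE]
Op 4: c = malloc(9) -> c = 14; heap: [0-13 ALLOC][14-22 ALLOC][23-46 FREE]
Op 5: b = realloc(b, 14) -> b = 0; heap: [0-13 ALLOC][14-22 ALLOC][23-46 FREE]
Op 6: b = realloc(b, 15) -> b = 23; heap: [0-13 FREE][14-22 ALLOC][23-37 ALLOC][38-46 FREE]
Free blocks: [14 9] total_free=23 largest=14 -> 100*(23-14)/23 = 900/23 ≈ 39.130 -> rounds to 39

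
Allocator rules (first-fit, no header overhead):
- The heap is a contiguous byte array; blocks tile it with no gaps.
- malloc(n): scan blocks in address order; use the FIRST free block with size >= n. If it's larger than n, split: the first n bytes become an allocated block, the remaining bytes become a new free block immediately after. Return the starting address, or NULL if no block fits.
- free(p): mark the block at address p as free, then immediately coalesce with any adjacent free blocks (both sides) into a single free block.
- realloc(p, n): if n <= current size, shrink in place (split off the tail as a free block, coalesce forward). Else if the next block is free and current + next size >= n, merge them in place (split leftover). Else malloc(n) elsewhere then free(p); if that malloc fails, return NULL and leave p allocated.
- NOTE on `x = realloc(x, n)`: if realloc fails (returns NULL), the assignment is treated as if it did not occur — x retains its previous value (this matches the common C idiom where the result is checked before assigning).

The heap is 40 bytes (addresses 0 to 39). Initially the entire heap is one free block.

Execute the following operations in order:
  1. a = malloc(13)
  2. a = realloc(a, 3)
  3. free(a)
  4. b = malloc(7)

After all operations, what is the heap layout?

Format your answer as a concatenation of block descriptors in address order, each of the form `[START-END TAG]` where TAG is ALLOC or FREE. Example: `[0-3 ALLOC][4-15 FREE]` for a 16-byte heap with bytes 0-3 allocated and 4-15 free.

Op 1: a = malloc(13) -> a = 0; heap: [0-12 ALLOC][13-39 FREE]
Op 2: a = realloc(a, 3) -> a = 0; heap: [0-2 ALLOC][3-39 FREE]
Op 3: free(a) -> (freed a); heap: [0-39 FREE]
Op 4: b = malloc(7) -> b = 0; heap: [0-6 ALLOC][7-39 FREE]

Answer: [0-6 ALLOC][7-39 FREE]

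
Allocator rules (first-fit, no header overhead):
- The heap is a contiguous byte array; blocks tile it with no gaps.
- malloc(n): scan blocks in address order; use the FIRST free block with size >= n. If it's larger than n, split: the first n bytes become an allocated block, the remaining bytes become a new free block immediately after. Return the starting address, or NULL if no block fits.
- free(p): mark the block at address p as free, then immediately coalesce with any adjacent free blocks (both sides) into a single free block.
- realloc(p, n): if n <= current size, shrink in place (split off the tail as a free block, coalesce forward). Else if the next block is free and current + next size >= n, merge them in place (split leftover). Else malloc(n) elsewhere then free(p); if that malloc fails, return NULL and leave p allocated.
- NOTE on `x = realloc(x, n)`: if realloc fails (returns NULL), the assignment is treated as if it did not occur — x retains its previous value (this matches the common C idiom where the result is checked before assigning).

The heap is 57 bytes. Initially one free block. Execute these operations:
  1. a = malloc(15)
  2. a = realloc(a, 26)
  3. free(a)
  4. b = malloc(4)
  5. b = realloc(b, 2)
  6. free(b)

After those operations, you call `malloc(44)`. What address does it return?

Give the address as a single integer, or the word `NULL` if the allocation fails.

Answer: 0

Derivation:
Op 1: a = malloc(15) -> a = 0; heap: [0-14 ALLOC][15-56 FREE]
Op 2: a = realloc(a, 26) -> a = 0; heap: [0-25 ALLOC][26-56 FREE]
Op 3: free(a) -> (freed a); heap: [0-56 FREE]
Op 4: b = malloc(4) -> b = 0; heap: [0-3 ALLOC][4-56 FREE]
Op 5: b = realloc(b, 2) -> b = 0; heap: [0-1 ALLOC][2-56 FREE]
Op 6: free(b) -> (freed b); heap: [0-56 FREE]
malloc(44): first-fit scan over [0-56 FREE] -> 0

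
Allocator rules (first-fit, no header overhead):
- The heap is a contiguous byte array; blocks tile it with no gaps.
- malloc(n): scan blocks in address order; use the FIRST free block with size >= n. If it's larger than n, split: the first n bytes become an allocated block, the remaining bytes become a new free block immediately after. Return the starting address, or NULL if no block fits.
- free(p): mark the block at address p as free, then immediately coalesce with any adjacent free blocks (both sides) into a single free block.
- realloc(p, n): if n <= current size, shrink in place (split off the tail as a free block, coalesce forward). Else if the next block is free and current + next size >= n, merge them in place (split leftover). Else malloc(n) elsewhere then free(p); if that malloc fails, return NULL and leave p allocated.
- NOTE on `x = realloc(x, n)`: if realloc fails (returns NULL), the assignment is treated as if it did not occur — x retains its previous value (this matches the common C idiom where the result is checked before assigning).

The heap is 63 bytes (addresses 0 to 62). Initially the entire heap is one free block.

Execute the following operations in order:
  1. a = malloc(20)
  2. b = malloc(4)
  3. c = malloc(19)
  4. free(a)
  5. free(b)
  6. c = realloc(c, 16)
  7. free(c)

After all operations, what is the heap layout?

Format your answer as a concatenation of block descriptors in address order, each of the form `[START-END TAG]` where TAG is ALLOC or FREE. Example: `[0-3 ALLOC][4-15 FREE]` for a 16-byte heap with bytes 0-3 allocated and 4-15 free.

Op 1: a = malloc(20) -> a = 0; heap: [0-19 ALLOC][20-62 FREE]
Op 2: b = malloc(4) -> b = 20; heap: [0-19 ALLOC][20-23 ALLOC][24-62 FREE]
Op 3: c = malloc(19) -> c = 24; heap: [0-19 ALLOC][20-23 ALLOC][24-42 ALLOC][43-62 FREE]
Op 4: free(a) -> (freed a); heap: [0-19 FREE][20-23 ALLOC][24-42 ALLOC][43-62 FREE]
Op 5: free(b) -> (freed b); heap: [0-23 FREE][24-42 ALLOC][43-62 FREE]
Op 6: c = realloc(c, 16) -> c = 24; heap: [0-23 FREE][24-39 ALLOC][40-62 FREE]
Op 7: free(c) -> (freed c); heap: [0-62 FREE]

Answer: [0-62 FREE]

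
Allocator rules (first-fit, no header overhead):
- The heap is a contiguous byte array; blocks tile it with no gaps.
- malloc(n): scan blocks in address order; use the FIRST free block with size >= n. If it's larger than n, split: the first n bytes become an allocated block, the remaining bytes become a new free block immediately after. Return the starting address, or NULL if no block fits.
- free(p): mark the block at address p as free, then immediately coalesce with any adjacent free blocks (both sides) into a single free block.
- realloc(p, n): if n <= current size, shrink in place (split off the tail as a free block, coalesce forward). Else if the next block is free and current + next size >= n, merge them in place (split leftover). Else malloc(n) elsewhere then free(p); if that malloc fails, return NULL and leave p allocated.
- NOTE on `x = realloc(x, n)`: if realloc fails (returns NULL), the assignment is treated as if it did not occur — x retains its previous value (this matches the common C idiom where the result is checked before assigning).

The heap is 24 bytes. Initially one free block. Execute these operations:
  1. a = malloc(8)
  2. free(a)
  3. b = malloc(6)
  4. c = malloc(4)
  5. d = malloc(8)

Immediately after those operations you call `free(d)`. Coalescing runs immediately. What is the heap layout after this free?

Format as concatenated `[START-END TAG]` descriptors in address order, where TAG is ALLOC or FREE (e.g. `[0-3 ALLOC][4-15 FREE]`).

Answer: [0-5 ALLOC][6-9 ALLOC][10-23 FREE]

Derivation:
Op 1: a = malloc(8) -> a = 0; heap: [0-7 ALLOC][8-23 FREE]
Op 2: free(a) -> (freed a); heap: [0-23 FREE]
Op 3: b = malloc(6) -> b = 0; heap: [0-5 ALLOC][6-23 FREE]
Op 4: c = malloc(4) -> c = 6; heap: [0-5 ALLOC][6-9 ALLOC][10-23 FREE]
Op 5: d = malloc(8) -> d = 10; heap: [0-5 ALLOC][6-9 ALLOC][10-17 ALLOC][18-23 FREE]
free(d): d = 10 -> block [10-17 ALLOC]; mark free, coalesce with adjacent free neighbors -> [0-5 ALLOC][6-9 ALLOC][10-23 FREE]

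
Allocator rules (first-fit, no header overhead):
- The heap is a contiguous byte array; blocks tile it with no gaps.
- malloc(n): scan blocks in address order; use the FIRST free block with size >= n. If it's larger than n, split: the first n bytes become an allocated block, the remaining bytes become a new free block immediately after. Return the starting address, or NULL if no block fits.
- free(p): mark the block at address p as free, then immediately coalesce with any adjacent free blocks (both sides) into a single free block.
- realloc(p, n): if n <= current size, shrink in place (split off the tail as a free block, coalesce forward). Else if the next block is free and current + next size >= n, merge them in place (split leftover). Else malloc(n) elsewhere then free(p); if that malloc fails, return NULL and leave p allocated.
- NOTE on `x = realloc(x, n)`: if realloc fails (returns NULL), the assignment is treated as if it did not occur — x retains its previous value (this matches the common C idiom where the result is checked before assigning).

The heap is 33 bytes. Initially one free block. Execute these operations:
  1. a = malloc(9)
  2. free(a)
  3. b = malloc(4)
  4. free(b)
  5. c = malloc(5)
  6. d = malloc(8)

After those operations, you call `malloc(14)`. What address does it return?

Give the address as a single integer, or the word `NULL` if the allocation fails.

Answer: 13

Derivation:
Op 1: a = malloc(9) -> a = 0; heap: [0-8 ALLOC][9-32 FREE]
Op 2: free(a) -> (freed a); heap: [0-32 FREE]
Op 3: b = malloc(4) -> b = 0; heap: [0-3 ALLOC][4-32 FREE]
Op 4: free(b) -> (freed b); heap: [0-32 FREE]
Op 5: c = malloc(5) -> c = 0; heap: [0-4 ALLOC][5-32 FREE]
Op 6: d = malloc(8) -> d = 5; heap: [0-4 ALLOC][5-12 ALLOC][13-32 FREE]
malloc(14): first-fit scan over [0-4 ALLOC][5-12 ALLOC][13-32 FREE] -> 13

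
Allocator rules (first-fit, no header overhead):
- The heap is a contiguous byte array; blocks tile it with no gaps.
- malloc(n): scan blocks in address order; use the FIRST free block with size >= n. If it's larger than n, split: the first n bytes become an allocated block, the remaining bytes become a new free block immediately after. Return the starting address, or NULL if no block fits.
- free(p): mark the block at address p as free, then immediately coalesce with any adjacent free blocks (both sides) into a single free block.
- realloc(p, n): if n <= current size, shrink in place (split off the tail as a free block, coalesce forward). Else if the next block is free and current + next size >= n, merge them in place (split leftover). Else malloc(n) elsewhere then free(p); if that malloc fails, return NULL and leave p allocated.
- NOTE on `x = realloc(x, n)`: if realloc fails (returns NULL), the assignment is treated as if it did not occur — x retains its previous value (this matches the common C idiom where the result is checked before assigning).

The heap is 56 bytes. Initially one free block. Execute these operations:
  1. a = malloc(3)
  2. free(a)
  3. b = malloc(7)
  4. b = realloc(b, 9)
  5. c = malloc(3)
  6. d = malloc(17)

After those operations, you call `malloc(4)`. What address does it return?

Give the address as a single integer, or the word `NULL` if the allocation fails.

Op 1: a = malloc(3) -> a = 0; heap: [0-2 ALLOC][3-55 FREE]
Op 2: free(a) -> (freed a); heap: [0-55 FREE]
Op 3: b = malloc(7) -> b = 0; heap: [0-6 ALLOC][7-55 FREE]
Op 4: b = realloc(b, 9) -> b = 0; heap: [0-8 ALLOC][9-55 FREE]
Op 5: c = malloc(3) -> c = 9; heap: [0-8 ALLOC][9-11 ALLOC][12-55 FREE]
Op 6: d = malloc(17) -> d = 12; heap: [0-8 ALLOC][9-11 ALLOC][12-28 ALLOC][29-55 FREE]
malloc(4): first-fit scan over [0-8 ALLOC][9-11 ALLOC][12-28 ALLOC][29-55 FREE] -> 29

Answer: 29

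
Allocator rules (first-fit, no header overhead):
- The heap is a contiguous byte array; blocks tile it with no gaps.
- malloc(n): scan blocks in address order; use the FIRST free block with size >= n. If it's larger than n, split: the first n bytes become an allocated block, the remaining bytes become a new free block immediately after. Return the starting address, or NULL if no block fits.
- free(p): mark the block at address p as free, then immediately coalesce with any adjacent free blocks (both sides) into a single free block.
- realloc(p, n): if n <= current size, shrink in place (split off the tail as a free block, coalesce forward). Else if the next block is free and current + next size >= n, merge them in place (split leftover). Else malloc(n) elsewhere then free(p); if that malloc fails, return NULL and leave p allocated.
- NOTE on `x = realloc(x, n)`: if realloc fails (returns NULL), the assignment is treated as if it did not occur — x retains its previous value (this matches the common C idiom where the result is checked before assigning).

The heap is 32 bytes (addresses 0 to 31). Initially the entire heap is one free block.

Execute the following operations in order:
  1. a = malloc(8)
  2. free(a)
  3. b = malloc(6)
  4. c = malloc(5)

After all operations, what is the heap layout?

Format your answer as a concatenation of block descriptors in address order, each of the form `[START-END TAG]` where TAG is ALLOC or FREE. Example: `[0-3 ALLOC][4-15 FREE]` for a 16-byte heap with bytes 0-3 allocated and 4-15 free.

Answer: [0-5 ALLOC][6-10 ALLOC][11-31 FREE]

Derivation:
Op 1: a = malloc(8) -> a = 0; heap: [0-7 ALLOC][8-31 FREE]
Op 2: free(a) -> (freed a); heap: [0-31 FREE]
Op 3: b = malloc(6) -> b = 0; heap: [0-5 ALLOC][6-31 FREE]
Op 4: c = malloc(5) -> c = 6; heap: [0-5 ALLOC][6-10 ALLOC][11-31 FREE]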